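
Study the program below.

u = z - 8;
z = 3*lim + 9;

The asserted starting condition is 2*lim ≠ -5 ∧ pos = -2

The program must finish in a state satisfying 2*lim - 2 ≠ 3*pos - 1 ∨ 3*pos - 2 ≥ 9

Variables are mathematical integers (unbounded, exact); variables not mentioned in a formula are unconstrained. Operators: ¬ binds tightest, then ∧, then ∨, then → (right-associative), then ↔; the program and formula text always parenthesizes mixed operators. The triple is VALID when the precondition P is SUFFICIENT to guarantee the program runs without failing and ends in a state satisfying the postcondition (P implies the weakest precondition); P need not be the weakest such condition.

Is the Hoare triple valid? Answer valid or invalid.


Working backward. After the program, the postcondition 2*lim - 2 ≠ 3*pos - 1 ∨ 3*pos - 2 ≥ 9 must hold; in canonical form it is 2*lim ≠ 3*pos + 1 ∨ 3*pos ≥ 11.
Before z := 3*lim + 9: 2*lim ≠ 3*pos + 1 ∨ 3*pos ≥ 11
Before u := z - 8: 2*lim ≠ 3*pos + 1 ∨ 3*pos ≥ 11
The weakest precondition is 2*lim ≠ 3*pos + 1 ∨ 3*pos ≥ 11.
Check whether 2*lim ≠ -5 ∧ pos = -2 implies it.
Every state satisfying the precondition satisfies the weakest precondition: the implication holds.
Answer: valid


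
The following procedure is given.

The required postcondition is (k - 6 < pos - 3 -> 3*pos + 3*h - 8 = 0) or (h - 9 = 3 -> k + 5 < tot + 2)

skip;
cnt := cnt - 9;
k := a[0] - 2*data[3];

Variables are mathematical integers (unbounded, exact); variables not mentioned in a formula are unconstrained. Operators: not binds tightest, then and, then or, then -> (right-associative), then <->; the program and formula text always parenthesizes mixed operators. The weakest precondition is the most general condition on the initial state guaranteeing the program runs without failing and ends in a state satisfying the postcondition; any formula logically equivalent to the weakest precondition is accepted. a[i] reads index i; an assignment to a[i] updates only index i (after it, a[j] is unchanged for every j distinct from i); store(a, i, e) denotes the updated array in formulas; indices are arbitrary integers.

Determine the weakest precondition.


Working backward. After the program, the postcondition (k - 6 < pos - 3 -> 3*pos + 3*h - 8 = 0) or (h - 9 = 3 -> k + 5 < tot + 2) must hold; in canonical form it is (k < pos + 3 -> 3*h + 3*pos = 8) or (h = 12 -> k < tot - 3).
Before k := a[0] - 2*data[3]: (a[0] < 2*data[3] + pos + 3 -> 3*h + 3*pos = 8) or (h = 12 -> a[0] < 2*data[3] + tot - 3)
Before cnt := cnt - 9: (a[0] < 2*data[3] + pos + 3 -> 3*h + 3*pos = 8) or (h = 12 -> a[0] < 2*data[3] + tot - 3)
Before skip: (a[0] < 2*data[3] + pos + 3 -> 3*h + 3*pos = 8) or (h = 12 -> a[0] < 2*data[3] + tot - 3)
Answer: WP = (a[0] < 2*data[3] + pos + 3 -> 3*h + 3*pos = 8) or (h = 12 -> a[0] < 2*data[3] + tot - 3)


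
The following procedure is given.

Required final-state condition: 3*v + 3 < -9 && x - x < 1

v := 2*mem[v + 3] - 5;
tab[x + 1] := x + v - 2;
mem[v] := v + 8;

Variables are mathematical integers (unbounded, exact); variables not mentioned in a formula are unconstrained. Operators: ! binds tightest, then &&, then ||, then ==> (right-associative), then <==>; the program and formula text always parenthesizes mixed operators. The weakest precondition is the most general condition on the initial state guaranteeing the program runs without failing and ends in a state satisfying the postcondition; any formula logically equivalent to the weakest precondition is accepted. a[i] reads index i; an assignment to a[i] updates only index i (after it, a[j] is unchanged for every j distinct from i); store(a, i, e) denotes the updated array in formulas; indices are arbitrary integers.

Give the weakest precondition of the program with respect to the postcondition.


Working backward. After the program, the postcondition 3*v + 3 < -9 && x - x < 1 must hold; in canonical form it is 3*v < -12.
Before mem[v] := v + 8: 3*v < -12
Before tab[x + 1] := x + v - 2: 3*v < -12
Before v := 2*mem[v + 3] - 5: 6*mem[v + 3] < 3
Answer: WP = 6*mem[v + 3] < 3


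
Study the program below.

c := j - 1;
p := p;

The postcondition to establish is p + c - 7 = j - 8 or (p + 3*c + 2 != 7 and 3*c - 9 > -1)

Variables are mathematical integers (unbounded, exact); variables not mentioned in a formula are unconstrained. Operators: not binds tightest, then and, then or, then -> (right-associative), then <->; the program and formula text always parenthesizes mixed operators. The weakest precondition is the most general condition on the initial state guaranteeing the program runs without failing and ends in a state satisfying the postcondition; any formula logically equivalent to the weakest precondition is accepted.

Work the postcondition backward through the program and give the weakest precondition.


Working backward. After the program, the postcondition p + c - 7 = j - 8 or (p + 3*c + 2 != 7 and 3*c - 9 > -1) must hold; in canonical form it is c + p = j - 1 or (3*c + p != 5 and 3*c > 8).
Before p := p: c + p = j - 1 or (3*c + p != 5 and 3*c > 8)
Before c := j - 1: p = 0 or (3*j + p != 8 and 3*j > 11)
Answer: WP = p = 0 or (3*j + p != 8 and 3*j > 11)


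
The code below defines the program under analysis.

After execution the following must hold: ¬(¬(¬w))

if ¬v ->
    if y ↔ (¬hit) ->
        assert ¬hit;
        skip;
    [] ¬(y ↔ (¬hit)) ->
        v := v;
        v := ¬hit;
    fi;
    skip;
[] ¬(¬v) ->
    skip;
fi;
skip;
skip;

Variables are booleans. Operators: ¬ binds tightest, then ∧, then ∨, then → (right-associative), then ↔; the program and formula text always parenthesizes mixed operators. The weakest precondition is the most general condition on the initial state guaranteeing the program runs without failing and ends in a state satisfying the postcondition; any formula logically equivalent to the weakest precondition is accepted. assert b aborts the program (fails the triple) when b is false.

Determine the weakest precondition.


Working backward. After the program, the postcondition ¬(¬(¬w)) must hold; in canonical form it is ¬w.
Before skip: ¬w
Before skip: ¬w
Then branch requires ((y ↔ (¬hit)) → ((¬hit) ∧ (¬w))) ∧ ((¬(y ↔ (¬hit))) → (¬w)); else branch requires ¬w.
Before the if: ((¬v) → (((y ↔ (¬hit)) → ((¬hit) ∧ (¬w))) ∧ ((¬(y ↔ (¬hit))) → (¬w)))) ∧ (v → (¬w))
Answer: WP = ((¬v) → (((y ↔ (¬hit)) → ((¬hit) ∧ (¬w))) ∧ ((¬(y ↔ (¬hit))) → (¬w)))) ∧ (v → (¬w))


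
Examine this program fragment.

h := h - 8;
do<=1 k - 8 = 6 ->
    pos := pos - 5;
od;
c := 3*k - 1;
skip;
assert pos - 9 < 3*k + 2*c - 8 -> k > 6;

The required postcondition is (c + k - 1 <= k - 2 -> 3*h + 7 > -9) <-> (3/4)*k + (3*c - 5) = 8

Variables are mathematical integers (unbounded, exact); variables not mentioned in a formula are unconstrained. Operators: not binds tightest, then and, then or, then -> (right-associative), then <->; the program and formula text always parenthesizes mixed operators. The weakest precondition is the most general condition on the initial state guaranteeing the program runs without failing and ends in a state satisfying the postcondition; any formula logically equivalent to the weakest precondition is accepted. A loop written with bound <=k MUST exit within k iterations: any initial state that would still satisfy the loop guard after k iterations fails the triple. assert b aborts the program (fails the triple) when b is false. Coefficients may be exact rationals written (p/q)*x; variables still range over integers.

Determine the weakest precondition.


Working backward. After the program, the postcondition (c + k - 1 <= k - 2 -> 3*h + 7 > -9) <-> (3/4)*k + (3*c - 5) = 8 must hold; in canonical form it is (c <= -1 -> 3*h > -16) <-> 3*c + (3/4)*k = 13.
Before assert pos - 9 < 3*k + 2*c - 8 -> k > 6: (pos < 2*c + 3*k + 1 -> k > 6) and ((c <= -1 -> 3*h > -16) <-> 3*c + (3/4)*k = 13)
Before skip: (pos < 2*c + 3*k + 1 -> k > 6) and ((c <= -1 -> 3*h > -16) <-> 3*c + (3/4)*k = 13)
Before c := 3*k - 1: (pos < 9*k - 1 -> k > 6) and ((3*k <= 0 -> 3*h > -16) <-> (39/4)*k = 16)
Before the loop (bound <=1), unroll the exhaustion recursion (WP_0 = exit-now case; WP_j = one more guarded iteration, up to j = 1):
  WP_0: (not (k = 14)) and (pos < 9*k - 1 -> k > 6) and ((3*k <= 0 -> 3*h > -16) <-> (39/4)*k = 16)
  WP_1: (k = 14 -> ((not (k = 14)) and (pos < 9*k + 4 -> k > 6) and ((3*k <= 0 -> 3*h > -16) <-> (39/4)*k = 16))) and ((not (k = 14)) -> ((pos < 9*k - 1 -> k > 6) and ((3*k <= 0 -> 3*h > -16) <-> (39/4)*k = 16)))
So before the loop: (k = 14 -> ((not (k = 14)) and (pos < 9*k + 4 -> k > 6) and ((3*k <= 0 -> 3*h > -16) <-> (39/4)*k = 16))) and ((not (k = 14)) -> ((pos < 9*k - 1 -> k > 6) and ((3*k <= 0 -> 3*h > -16) <-> (39/4)*k = 16)))
Before h := h - 8: (k = 14 -> ((not (k = 14)) and (pos < 9*k + 4 -> k > 6) and ((3*k <= 0 -> 3*h > 8) <-> (39/4)*k = 16))) and ((not (k = 14)) -> ((pos < 9*k - 1 -> k > 6) and ((3*k <= 0 -> 3*h > 8) <-> (39/4)*k = 16)))
Answer: WP = (k = 14 -> ((not (k = 14)) and (pos < 9*k + 4 -> k > 6) and ((3*k <= 0 -> 3*h > 8) <-> (39/4)*k = 16))) and ((not (k = 14)) -> ((pos < 9*k - 1 -> k > 6) and ((3*k <= 0 -> 3*h > 8) <-> (39/4)*k = 16)))


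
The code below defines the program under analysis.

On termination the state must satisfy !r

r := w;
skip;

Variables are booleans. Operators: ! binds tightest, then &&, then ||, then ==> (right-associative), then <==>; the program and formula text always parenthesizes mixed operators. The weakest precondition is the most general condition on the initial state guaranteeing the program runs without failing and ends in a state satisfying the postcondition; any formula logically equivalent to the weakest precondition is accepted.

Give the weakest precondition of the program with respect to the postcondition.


Working backward. After the program, !r must hold.
Before skip: !r
Before r := w: !w
Answer: WP = !w


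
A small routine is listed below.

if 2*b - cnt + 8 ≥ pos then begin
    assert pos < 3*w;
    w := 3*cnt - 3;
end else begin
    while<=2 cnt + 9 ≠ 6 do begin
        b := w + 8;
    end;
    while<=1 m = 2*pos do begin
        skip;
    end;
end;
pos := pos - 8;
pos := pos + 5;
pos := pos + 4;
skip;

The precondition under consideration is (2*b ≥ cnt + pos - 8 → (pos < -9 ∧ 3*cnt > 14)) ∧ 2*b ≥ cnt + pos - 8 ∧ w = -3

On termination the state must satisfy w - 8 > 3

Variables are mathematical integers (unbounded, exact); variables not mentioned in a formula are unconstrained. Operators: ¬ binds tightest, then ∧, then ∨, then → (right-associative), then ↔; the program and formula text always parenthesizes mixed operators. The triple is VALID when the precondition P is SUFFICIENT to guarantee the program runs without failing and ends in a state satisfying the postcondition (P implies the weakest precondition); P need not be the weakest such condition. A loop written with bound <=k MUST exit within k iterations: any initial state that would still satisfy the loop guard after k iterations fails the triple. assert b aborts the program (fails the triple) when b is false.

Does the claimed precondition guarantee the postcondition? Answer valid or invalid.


Working backward. After the program, the postcondition w - 8 > 3 must hold; in canonical form it is w > 11.
Before skip: w > 11
Before pos := pos + 4: w > 11
Before pos := pos + 5: w > 11
Before pos := pos - 8: w > 11
Then branch requires pos < 3*w ∧ 3*cnt > 14; else branch requires (cnt ≠ -3 → ((cnt ≠ -3 → ((¬(cnt ≠ -3)) ∧ (m = 2*pos → ((¬(m = 2*pos)) ∧ w > 11)) ∧ ((¬(m = 2*pos)) → w > 11))) ∧ ((¬(cnt ≠ -3)) → ((m = 2*pos → ((¬(m = 2*pos)) ∧ w > 11)) ∧ ((¬(m = 2*pos)) → w > 11))))) ∧ ((¬(cnt ≠ -3)) → ((m = 2*pos → ((¬(m = 2*pos)) ∧ w > 11)) ∧ ((¬(m = 2*pos)) → w > 11))).
Before the if: (2*b ≥ cnt + pos - 8 → (pos < 3*w ∧ 3*cnt > 14)) ∧ ((¬(2*b ≥ cnt + pos - 8)) → ((cnt ≠ -3 → ((cnt ≠ -3 → ((¬(cnt ≠ -3)) ∧ (m = 2*pos → ((¬(m = 2*pos)) ∧ w > 11)) ∧ ((¬(m = 2*pos)) → w > 11))) ∧ ((¬(cnt ≠ -3)) → ((m = 2*pos → ((¬(m = 2*pos)) ∧ w > 11)) ∧ ((¬(m = 2*pos)) → w > 11))))) ∧ ((¬(cnt ≠ -3)) → ((m = 2*pos → ((¬(m = 2*pos)) ∧ w > 11)) ∧ ((¬(m = 2*pos)) → w > 11)))))
The weakest precondition is (2*b ≥ cnt + pos - 8 → (pos < 3*w ∧ 3*cnt > 14)) ∧ ((¬(2*b ≥ cnt + pos - 8)) → ((cnt ≠ -3 → ((cnt ≠ -3 → ((¬(cnt ≠ -3)) ∧ (m = 2*pos → ((¬(m = 2*pos)) ∧ w > 11)) ∧ ((¬(m = 2*pos)) → w > 11))) ∧ ((¬(cnt ≠ -3)) → ((m = 2*pos → ((¬(m = 2*pos)) ∧ w > 11)) ∧ ((¬(m = 2*pos)) → w > 11))))) ∧ ((¬(cnt ≠ -3)) → ((m = 2*pos → ((¬(m = 2*pos)) ∧ w > 11)) ∧ ((¬(m = 2*pos)) → w > 11))))).
Check whether (2*b ≥ cnt + pos - 8 → (pos < -9 ∧ 3*cnt > 14)) ∧ 2*b ≥ cnt + pos - 8 ∧ w = -3 implies it.
Every state satisfying the precondition satisfies the weakest precondition: the implication holds.
Answer: valid


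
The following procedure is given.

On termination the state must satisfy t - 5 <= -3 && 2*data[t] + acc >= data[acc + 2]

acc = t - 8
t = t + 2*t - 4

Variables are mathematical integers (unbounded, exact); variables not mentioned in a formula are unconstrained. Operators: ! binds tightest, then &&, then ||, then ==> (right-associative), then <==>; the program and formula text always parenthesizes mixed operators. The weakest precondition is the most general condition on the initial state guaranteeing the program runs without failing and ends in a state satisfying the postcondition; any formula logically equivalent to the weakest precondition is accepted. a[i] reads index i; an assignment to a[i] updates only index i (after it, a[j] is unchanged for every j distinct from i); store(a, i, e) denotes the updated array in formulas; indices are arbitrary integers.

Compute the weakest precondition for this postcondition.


Working backward. After the program, the postcondition t - 5 <= -3 && 2*data[t] + acc >= data[acc + 2] must hold; in canonical form it is t <= 2 && 2*data[t] + acc >= data[acc + 2].
Before t := t + 2*t - 4: 3*t <= 6 && 2*data[3*t - 4] + acc >= data[acc + 2]
Before acc := t - 8: 3*t <= 6 && 2*data[3*t - 4] + t >= data[t - 6] + 8
Answer: WP = 3*t <= 6 && 2*data[3*t - 4] + t >= data[t - 6] + 8


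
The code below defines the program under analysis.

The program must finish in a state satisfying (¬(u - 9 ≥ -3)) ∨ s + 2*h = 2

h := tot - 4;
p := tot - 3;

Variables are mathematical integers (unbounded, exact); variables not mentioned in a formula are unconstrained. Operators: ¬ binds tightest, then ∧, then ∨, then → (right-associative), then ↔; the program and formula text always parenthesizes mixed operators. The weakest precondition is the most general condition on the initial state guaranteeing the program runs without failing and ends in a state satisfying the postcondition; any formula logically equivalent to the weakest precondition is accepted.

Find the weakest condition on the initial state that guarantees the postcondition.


Working backward. After the program, the postcondition (¬(u - 9 ≥ -3)) ∨ s + 2*h = 2 must hold; in canonical form it is (¬(u ≥ 6)) ∨ 2*h + s = 2.
Before p := tot - 3: (¬(u ≥ 6)) ∨ 2*h + s = 2
Before h := tot - 4: (¬(u ≥ 6)) ∨ s + 2*tot = 10
Answer: WP = (¬(u ≥ 6)) ∨ s + 2*tot = 10


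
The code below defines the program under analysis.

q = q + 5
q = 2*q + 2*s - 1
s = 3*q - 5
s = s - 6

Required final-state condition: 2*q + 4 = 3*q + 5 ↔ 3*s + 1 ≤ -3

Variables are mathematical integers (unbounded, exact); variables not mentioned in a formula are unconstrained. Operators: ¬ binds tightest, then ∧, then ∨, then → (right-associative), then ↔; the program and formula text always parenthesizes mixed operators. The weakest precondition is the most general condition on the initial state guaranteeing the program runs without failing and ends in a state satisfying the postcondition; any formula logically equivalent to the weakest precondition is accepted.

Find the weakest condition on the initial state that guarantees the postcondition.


Working backward. After the program, the postcondition 2*q + 4 = 3*q + 5 ↔ 3*s + 1 ≤ -3 must hold; in canonical form it is q = -1 ↔ 3*s ≤ -4.
Before s := s - 6: q = -1 ↔ 3*s ≤ 14
Before s := 3*q - 5: q = -1 ↔ 9*q ≤ 29
Before q := 2*q + 2*s - 1: 2*q + 2*s = 0 ↔ 18*q + 18*s ≤ 38
Before q := q + 5: 2*q + 2*s = -10 ↔ 18*q + 18*s ≤ -52
Answer: WP = 2*q + 2*s = -10 ↔ 18*q + 18*s ≤ -52


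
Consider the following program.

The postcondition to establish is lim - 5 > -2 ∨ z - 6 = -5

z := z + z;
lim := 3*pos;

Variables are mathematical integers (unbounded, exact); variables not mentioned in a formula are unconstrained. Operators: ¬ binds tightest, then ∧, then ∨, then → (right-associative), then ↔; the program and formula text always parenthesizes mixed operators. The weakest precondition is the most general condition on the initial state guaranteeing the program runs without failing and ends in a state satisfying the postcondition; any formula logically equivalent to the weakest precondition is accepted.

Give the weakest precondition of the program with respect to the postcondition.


Working backward. After the program, the postcondition lim - 5 > -2 ∨ z - 6 = -5 must hold; in canonical form it is lim > 3 ∨ z = 1.
Before lim := 3*pos: 3*pos > 3 ∨ z = 1
Before z := z + z: 3*pos > 3 ∨ 2*z = 1
Answer: WP = 3*pos > 3 ∨ 2*z = 1


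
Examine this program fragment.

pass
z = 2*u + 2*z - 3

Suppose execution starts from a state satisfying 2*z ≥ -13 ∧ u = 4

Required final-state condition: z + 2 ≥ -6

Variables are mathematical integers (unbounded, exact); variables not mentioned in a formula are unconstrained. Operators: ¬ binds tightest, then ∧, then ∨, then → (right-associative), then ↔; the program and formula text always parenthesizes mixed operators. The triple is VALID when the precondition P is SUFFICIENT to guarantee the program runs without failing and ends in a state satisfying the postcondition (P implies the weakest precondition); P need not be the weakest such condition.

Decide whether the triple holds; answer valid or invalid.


Working backward. After the program, the postcondition z + 2 ≥ -6 must hold; in canonical form it is z ≥ -8.
Before z := 2*u + 2*z - 3: 2*u + 2*z ≥ -5
Before skip: 2*u + 2*z ≥ -5
The weakest precondition is 2*u + 2*z ≥ -5.
Check whether 2*z ≥ -13 ∧ u = 4 implies it.
Every state satisfying the precondition satisfies the weakest precondition: the implication holds.
Answer: valid


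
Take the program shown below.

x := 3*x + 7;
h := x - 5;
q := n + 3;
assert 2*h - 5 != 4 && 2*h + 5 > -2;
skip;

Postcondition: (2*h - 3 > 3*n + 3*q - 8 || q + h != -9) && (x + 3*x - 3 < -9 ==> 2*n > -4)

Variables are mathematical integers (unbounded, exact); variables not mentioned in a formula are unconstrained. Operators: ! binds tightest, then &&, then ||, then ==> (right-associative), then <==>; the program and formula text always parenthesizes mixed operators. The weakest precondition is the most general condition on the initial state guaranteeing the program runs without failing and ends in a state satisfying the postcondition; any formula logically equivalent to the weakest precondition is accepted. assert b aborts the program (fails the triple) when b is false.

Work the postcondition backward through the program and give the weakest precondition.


Working backward. After the program, the postcondition (2*h - 3 > 3*n + 3*q - 8 || q + h != -9) && (x + 3*x - 3 < -9 ==> 2*n > -4) must hold; in canonical form it is (2*h > 3*n + 3*q - 5 || h + q != -9) && (4*x < -6 ==> 2*n > -4).
Before skip: (2*h > 3*n + 3*q - 5 || h + q != -9) && (4*x < -6 ==> 2*n > -4)
Before assert 2*h - 5 != 4 && 2*h + 5 > -2: 2*h != 9 && 2*h > -7 && (2*h > 3*n + 3*q - 5 || h + q != -9) && (4*x < -6 ==> 2*n > -4)
Before q := n + 3: 2*h != 9 && 2*h > -7 && (2*h > 6*n + 4 || h + n != -12) && (4*x < -6 ==> 2*n > -4)
Before h := x - 5: 2*x != 19 && 2*x > 3 && (2*x > 6*n + 14 || n + x != -7) && (4*x < -6 ==> 2*n > -4)
Before x := 3*x + 7: 6*x != 5 && 6*x > -11 && (6*x > 6*n || n + 3*x != -14) && (12*x < -34 ==> 2*n > -4)
Answer: WP = 6*x != 5 && 6*x > -11 && (6*x > 6*n || n + 3*x != -14) && (12*x < -34 ==> 2*n > -4)


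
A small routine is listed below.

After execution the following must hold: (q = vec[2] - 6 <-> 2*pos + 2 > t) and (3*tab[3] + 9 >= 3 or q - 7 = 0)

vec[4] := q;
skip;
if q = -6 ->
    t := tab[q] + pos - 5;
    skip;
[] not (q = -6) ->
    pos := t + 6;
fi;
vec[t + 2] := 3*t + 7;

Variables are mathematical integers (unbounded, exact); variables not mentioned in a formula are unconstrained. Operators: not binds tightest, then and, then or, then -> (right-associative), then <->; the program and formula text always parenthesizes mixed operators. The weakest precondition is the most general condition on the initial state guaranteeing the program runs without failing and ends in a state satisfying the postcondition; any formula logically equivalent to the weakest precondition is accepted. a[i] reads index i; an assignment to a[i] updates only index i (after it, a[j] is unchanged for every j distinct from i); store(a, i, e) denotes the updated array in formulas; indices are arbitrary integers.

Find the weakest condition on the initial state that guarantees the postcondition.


Working backward. After the program, the postcondition (q = vec[2] - 6 <-> 2*pos + 2 > t) and (3*tab[3] + 9 >= 3 or q - 7 = 0) must hold; in canonical form it is (q = vec[2] - 6 <-> 2*pos > t - 2) and (3*tab[3] >= -6 or q = 7).
Before vec[t + 2] := 3*t + 7: (q = store(vec, t + 2, 3*t + 7)[2] - 6 <-> 2*pos > t - 2) and (3*tab[3] >= -6 or q = 7)
Then branch requires (q = store(vec, tab[q] + pos - 3, 3*tab[q] + 3*pos - 8)[2] - 6 <-> pos > tab[q] - 7) and (3*tab[3] >= -6 or q = 7); else branch requires (q = store(vec, t + 2, 3*t + 7)[2] - 6 <-> t > -14) and (3*tab[3] >= -6 or q = 7).
Before the if: (q = -6 -> ((q = store(vec, tab[q] + pos - 3, 3*tab[q] + 3*pos - 8)[2] - 6 <-> pos > tab[q] - 7) and (3*tab[3] >= -6 or q = 7))) and ((not (q = -6)) -> ((q = store(vec, t + 2, 3*t + 7)[2] - 6 <-> t > -14) and (3*tab[3] >= -6 or q = 7)))
Before skip: (q = -6 -> ((q = store(vec, tab[q] + pos - 3, 3*tab[q] + 3*pos - 8)[2] - 6 <-> pos > tab[q] - 7) and (3*tab[3] >= -6 or q = 7))) and ((not (q = -6)) -> ((q = store(vec, t + 2, 3*t + 7)[2] - 6 <-> t > -14) and (3*tab[3] >= -6 or q = 7)))
Before vec[4] := q: (q = -6 -> ((q = store(store(vec, 4, q), tab[q] + pos - 3, 3*tab[q] + 3*pos - 8)[2] - 6 <-> pos > tab[q] - 7) and (3*tab[3] >= -6 or q = 7))) and ((not (q = -6)) -> ((q = store(store(vec, 4, q), t + 2, 3*t + 7)[2] - 6 <-> t > -14) and (3*tab[3] >= -6 or q = 7)))
Answer: WP = (q = -6 -> ((q = store(store(vec, 4, q), tab[q] + pos - 3, 3*tab[q] + 3*pos - 8)[2] - 6 <-> pos > tab[q] - 7) and (3*tab[3] >= -6 or q = 7))) and ((not (q = -6)) -> ((q = store(store(vec, 4, q), t + 2, 3*t + 7)[2] - 6 <-> t > -14) and (3*tab[3] >= -6 or q = 7)))


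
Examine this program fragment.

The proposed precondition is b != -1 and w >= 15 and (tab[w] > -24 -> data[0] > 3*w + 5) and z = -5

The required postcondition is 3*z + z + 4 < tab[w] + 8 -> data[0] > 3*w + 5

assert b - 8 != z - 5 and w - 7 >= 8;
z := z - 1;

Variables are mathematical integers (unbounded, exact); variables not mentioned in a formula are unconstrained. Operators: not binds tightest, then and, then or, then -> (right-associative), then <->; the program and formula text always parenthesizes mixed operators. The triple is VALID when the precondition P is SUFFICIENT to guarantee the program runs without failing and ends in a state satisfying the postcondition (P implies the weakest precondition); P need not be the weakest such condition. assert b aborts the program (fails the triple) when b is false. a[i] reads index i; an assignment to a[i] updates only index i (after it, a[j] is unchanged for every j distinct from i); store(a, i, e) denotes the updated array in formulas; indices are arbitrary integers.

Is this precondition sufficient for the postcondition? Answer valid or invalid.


Working backward. After the program, the postcondition 3*z + z + 4 < tab[w] + 8 -> data[0] > 3*w + 5 must hold; in canonical form it is 4*z < tab[w] + 4 -> data[0] > 3*w + 5.
Before z := z - 1: 4*z < tab[w] + 8 -> data[0] > 3*w + 5
Before assert b - 8 != z - 5 and w - 7 >= 8: b != z + 3 and w >= 15 and (4*z < tab[w] + 8 -> data[0] > 3*w + 5)
The weakest precondition is b != z + 3 and w >= 15 and (4*z < tab[w] + 8 -> data[0] > 3*w + 5).
Check whether b != -1 and w >= 15 and (tab[w] > -24 -> data[0] > 3*w + 5) and z = -5 implies it.
Countermodel: at the initial state b = -3, data = {[0] = 50, [15] = 50, elsewhere 50}, tab = {[0] = -24, [15] = -24, elsewhere -24}, w = 15, z = -5, the precondition holds but the weakest precondition fails.
Answer: invalid


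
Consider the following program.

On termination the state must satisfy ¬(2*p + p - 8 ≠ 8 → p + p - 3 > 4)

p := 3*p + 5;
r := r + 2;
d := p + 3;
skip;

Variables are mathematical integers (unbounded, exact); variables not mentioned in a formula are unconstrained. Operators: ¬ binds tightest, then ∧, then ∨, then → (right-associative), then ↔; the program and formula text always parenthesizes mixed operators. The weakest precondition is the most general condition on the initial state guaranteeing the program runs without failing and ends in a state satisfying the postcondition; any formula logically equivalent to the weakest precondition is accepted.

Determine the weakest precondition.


Working backward. After the program, the postcondition ¬(2*p + p - 8 ≠ 8 → p + p - 3 > 4) must hold; in canonical form it is ¬(3*p ≠ 16 → 2*p > 7).
Before skip: ¬(3*p ≠ 16 → 2*p > 7)
Before d := p + 3: ¬(3*p ≠ 16 → 2*p > 7)
Before r := r + 2: ¬(3*p ≠ 16 → 2*p > 7)
Before p := 3*p + 5: ¬(9*p ≠ 1 → 6*p > -3)
Answer: WP = ¬(9*p ≠ 1 → 6*p > -3)


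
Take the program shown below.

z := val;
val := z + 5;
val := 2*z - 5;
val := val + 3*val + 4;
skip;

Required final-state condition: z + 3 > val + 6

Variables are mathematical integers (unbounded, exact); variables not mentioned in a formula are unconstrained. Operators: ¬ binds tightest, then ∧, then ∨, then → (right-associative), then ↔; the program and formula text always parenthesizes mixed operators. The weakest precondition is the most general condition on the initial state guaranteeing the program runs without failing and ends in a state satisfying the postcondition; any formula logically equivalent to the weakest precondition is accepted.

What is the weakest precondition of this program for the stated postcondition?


Working backward. After the program, the postcondition z + 3 > val + 6 must hold; in canonical form it is z > val + 3.
Before skip: z > val + 3
Before val := val + 3*val + 4: z > 4*val + 7
Before val := 2*z - 5: 7*z < 13
Before val := z + 5: 7*z < 13
Before z := val: 7*val < 13
Answer: WP = 7*val < 13


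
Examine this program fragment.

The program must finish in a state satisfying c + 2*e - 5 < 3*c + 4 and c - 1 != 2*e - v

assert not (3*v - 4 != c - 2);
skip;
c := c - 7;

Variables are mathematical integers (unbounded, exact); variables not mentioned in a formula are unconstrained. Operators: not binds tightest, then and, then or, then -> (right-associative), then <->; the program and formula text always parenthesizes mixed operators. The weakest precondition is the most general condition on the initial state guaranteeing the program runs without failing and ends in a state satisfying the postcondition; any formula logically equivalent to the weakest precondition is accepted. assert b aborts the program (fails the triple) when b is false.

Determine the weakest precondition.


Working backward. After the program, the postcondition c + 2*e - 5 < 3*c + 4 and c - 1 != 2*e - v must hold; in canonical form it is 2*e < 2*c + 9 and c + v != 2*e + 1.
Before c := c - 7: 2*e < 2*c - 5 and c + v != 2*e + 8
Before skip: 2*e < 2*c - 5 and c + v != 2*e + 8
Before assert not (3*v - 4 != c - 2): (not (3*v != c + 2)) and 2*e < 2*c - 5 and c + v != 2*e + 8
Answer: WP = (not (3*v != c + 2)) and 2*e < 2*c - 5 and c + v != 2*e + 8


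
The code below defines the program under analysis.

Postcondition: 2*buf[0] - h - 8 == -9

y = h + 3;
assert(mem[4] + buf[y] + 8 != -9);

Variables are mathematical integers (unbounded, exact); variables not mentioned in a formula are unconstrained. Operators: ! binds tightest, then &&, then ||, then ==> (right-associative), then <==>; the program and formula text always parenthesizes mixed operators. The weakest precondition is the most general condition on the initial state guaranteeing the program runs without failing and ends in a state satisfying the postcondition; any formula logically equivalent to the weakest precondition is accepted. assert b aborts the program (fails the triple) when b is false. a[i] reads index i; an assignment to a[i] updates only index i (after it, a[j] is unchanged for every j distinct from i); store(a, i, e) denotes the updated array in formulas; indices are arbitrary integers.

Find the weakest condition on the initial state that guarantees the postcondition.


Working backward. After the program, the postcondition 2*buf[0] - h - 8 == -9 must hold; in canonical form it is 2*buf[0] == h - 1.
Before assert mem[4] + buf[y] + 8 != -9: buf[y] + mem[4] != -17 && 2*buf[0] == h - 1
Before y := h + 3: buf[h + 3] + mem[4] != -17 && 2*buf[0] == h - 1
Answer: WP = buf[h + 3] + mem[4] != -17 && 2*buf[0] == h - 1


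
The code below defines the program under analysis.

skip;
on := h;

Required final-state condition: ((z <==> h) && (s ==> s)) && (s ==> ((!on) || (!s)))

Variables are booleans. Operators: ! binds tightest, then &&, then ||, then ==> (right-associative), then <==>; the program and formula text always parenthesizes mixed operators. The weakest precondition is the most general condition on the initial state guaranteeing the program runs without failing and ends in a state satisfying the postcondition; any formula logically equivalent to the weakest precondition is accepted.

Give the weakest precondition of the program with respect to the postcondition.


Working backward. After the program, the postcondition ((z <==> h) && (s ==> s)) && (s ==> ((!on) || (!s))) must hold; in canonical form it is (z <==> h) && (s ==> ((!on) || (!s))).
Before on := h: (z <==> h) && (s ==> ((!h) || (!s)))
Before skip: (z <==> h) && (s ==> ((!h) || (!s)))
Answer: WP = (z <==> h) && (s ==> ((!h) || (!s)))


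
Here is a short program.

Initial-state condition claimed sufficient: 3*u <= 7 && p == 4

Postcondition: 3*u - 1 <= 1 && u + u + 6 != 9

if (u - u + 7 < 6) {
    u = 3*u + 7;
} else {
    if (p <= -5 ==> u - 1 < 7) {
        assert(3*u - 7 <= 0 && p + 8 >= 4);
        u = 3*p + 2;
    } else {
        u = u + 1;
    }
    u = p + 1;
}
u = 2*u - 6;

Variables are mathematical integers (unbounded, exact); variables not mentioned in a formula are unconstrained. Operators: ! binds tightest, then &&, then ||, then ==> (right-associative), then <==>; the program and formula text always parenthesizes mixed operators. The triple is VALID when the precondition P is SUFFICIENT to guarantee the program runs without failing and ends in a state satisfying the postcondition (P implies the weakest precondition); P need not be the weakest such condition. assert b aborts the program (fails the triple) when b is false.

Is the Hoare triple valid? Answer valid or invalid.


Working backward. After the program, the postcondition 3*u - 1 <= 1 && u + u + 6 != 9 must hold; in canonical form it is 3*u <= 2 && 2*u != 3.
Before u := 2*u - 6: 6*u <= 20 && 4*u != 15
Then branch requires 18*u <= -22 && 12*u != -13; else branch requires ((p <= -5 ==> u < 8) ==> (3*u <= 7 && p >= -4 && 6*p <= 14 && 4*p != 11)) && ((!(p <= -5 ==> u < 8)) ==> (6*p <= 14 && 4*p != 11)).
Before the if: ((p <= -5 ==> u < 8) ==> (3*u <= 7 && p >= -4 && 6*p <= 14 && 4*p != 11)) && ((!(p <= -5 ==> u < 8)) ==> (6*p <= 14 && 4*p != 11))
The weakest precondition is ((p <= -5 ==> u < 8) ==> (3*u <= 7 && p >= -4 && 6*p <= 14 && 4*p != 11)) && ((!(p <= -5 ==> u < 8)) ==> (6*p <= 14 && 4*p != 11)).
Check whether 3*u <= 7 && p == 4 implies it.
Countermodel: at the initial state p = 4, u = 2, the precondition holds but the weakest precondition fails.
Answer: invalid


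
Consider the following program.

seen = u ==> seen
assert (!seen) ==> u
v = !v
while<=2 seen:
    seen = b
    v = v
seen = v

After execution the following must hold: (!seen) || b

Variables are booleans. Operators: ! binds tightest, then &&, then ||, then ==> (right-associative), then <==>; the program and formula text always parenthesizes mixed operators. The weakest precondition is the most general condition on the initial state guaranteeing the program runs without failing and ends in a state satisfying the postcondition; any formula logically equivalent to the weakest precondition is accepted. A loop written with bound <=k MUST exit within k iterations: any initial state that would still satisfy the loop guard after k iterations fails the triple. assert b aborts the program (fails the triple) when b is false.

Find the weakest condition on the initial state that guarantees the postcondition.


Working backward. After the program, (!seen) || b must hold.
Before seen := v: (!v) || b
Before the loop (bound <=2), unroll the exhaustion recursion (WP_0 = exit-now case; WP_j = one more guarded iteration, up to j = 2):
  WP_0: (!seen) && ((!v) || b)
  WP_1: (seen ==> ((!b) && ((!v) || b))) && ((!seen) ==> ((!v) || b))
  WP_2: (seen ==> ((b ==> ((!b) && ((!v) || b))) && ((!b) ==> ((!v) || b)))) && ((!seen) ==> ((!v) || b))
So before the loop: (seen ==> ((b ==> ((!b) && ((!v) || b))) && ((!b) ==> ((!v) || b)))) && ((!seen) ==> ((!v) || b))
Before v := !v: (seen ==> ((b ==> ((!b) && (v || b))) && ((!b) ==> (v || b)))) && ((!seen) ==> (v || b))
Before assert (!seen) ==> u: ((!seen) ==> u) && (seen ==> ((b ==> ((!b) && (v || b))) && ((!b) ==> (v || b)))) && ((!seen) ==> (v || b))
Before seen := u ==> seen: ((!(u ==> seen)) ==> u) && ((u ==> seen) ==> ((b ==> ((!b) && (v || b))) && ((!b) ==> (v || b)))) && ((!(u ==> seen)) ==> (v || b))
Answer: WP = ((!(u ==> seen)) ==> u) && ((u ==> seen) ==> ((b ==> ((!b) && (v || b))) && ((!b) ==> (v || b)))) && ((!(u ==> seen)) ==> (v || b))


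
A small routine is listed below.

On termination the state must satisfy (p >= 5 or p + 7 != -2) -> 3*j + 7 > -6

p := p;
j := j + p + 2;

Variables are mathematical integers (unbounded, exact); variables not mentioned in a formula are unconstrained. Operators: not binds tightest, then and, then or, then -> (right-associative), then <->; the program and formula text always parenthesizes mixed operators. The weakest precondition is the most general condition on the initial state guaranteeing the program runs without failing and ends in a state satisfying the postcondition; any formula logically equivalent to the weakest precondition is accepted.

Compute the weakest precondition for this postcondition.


Working backward. After the program, the postcondition (p >= 5 or p + 7 != -2) -> 3*j + 7 > -6 must hold; in canonical form it is (p >= 5 or p != -9) -> 3*j > -13.
Before j := j + p + 2: (p >= 5 or p != -9) -> 3*j + 3*p > -19
Before p := p: (p >= 5 or p != -9) -> 3*j + 3*p > -19
Answer: WP = (p >= 5 or p != -9) -> 3*j + 3*p > -19


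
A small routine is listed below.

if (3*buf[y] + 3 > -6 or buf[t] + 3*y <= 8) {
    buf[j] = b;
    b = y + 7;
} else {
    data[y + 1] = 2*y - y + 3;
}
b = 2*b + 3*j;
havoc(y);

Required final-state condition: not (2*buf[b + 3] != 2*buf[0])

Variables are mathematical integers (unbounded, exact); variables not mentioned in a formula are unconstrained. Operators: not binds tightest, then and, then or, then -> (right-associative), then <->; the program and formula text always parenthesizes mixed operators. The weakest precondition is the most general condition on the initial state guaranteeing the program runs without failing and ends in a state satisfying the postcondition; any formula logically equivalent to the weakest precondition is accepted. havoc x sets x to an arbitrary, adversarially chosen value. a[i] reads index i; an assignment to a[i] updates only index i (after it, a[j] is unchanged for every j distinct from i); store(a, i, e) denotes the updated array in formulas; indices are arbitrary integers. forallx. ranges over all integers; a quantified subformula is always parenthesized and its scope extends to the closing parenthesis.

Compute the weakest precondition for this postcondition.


Working backward. After the program, not (2*buf[b + 3] != 2*buf[0]) must hold.
Before havoc y: not (2*buf[b + 3] != 2*buf[0])
Before b := 2*b + 3*j: not (2*buf[2*b + 3*j + 3] != 2*buf[0])
Then branch requires not (2*store(buf, j, b)[3*j + 2*y + 17] != 2*store(buf, j, b)[0]); else branch requires not (2*buf[2*b + 3*j + 3] != 2*buf[0]).
Before the if: ((3*buf[y] > -9 or buf[t] + 3*y <= 8) -> (not (2*store(buf, j, b)[3*j + 2*y + 17] != 2*store(buf, j, b)[0]))) and ((not (3*buf[y] > -9 or buf[t] + 3*y <= 8)) -> (not (2*buf[2*b + 3*j + 3] != 2*buf[0])))
Answer: WP = ((3*buf[y] > -9 or buf[t] + 3*y <= 8) -> (not (2*store(buf, j, b)[3*j + 2*y + 17] != 2*store(buf, j, b)[0]))) and ((not (3*buf[y] > -9 or buf[t] + 3*y <= 8)) -> (not (2*buf[2*b + 3*j + 3] != 2*buf[0])))


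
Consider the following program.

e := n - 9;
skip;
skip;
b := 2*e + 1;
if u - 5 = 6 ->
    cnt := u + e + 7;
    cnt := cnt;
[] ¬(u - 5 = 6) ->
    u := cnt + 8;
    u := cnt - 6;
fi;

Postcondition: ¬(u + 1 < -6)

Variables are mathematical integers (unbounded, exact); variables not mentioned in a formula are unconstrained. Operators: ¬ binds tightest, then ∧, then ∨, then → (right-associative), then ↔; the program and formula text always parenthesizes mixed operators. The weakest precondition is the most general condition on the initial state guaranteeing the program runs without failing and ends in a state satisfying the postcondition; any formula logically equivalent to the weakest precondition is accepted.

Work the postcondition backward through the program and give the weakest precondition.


Working backward. After the program, the postcondition ¬(u + 1 < -6) must hold; in canonical form it is ¬(u < -7).
Then branch requires ¬(u < -7); else branch requires ¬(cnt < -1).
Before the if: (u = 11 → (¬(u < -7))) ∧ ((¬(u = 11)) → (¬(cnt < -1)))
Before b := 2*e + 1: (u = 11 → (¬(u < -7))) ∧ ((¬(u = 11)) → (¬(cnt < -1)))
Before skip: (u = 11 → (¬(u < -7))) ∧ ((¬(u = 11)) → (¬(cnt < -1)))
Before skip: (u = 11 → (¬(u < -7))) ∧ ((¬(u = 11)) → (¬(cnt < -1)))
Before e := n - 9: (u = 11 → (¬(u < -7))) ∧ ((¬(u = 11)) → (¬(cnt < -1)))
Answer: WP = (u = 11 → (¬(u < -7))) ∧ ((¬(u = 11)) → (¬(cnt < -1)))


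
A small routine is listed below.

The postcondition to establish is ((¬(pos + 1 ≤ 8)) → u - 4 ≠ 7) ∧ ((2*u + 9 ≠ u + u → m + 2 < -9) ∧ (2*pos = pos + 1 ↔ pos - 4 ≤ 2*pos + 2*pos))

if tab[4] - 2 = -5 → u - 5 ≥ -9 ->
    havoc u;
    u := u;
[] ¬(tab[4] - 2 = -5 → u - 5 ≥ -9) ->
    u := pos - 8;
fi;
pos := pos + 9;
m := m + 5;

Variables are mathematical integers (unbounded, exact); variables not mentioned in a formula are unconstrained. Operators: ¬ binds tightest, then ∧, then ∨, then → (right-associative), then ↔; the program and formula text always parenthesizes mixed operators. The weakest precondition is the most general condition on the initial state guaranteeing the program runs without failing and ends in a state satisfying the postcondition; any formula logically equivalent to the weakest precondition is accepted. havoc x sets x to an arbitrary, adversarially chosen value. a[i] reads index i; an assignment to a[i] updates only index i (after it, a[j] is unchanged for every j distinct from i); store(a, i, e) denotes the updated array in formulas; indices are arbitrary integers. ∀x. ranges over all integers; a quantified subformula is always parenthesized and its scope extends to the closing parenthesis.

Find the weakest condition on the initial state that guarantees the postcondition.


Working backward. After the program, the postcondition ((¬(pos + 1 ≤ 8)) → u - 4 ≠ 7) ∧ ((2*u + 9 ≠ u + u → m + 2 < -9) ∧ (2*pos = pos + 1 ↔ pos - 4 ≤ 2*pos + 2*pos)) must hold; in canonical form it is ((¬(pos ≤ 7)) → u ≠ 11) ∧ m < -11 ∧ (pos = 1 ↔ 3*pos ≥ -4).
Before m := m + 5: ((¬(pos ≤ 7)) → u ≠ 11) ∧ m < -16 ∧ (pos = 1 ↔ 3*pos ≥ -4)
Before pos := pos + 9: ((¬(pos ≤ -2)) → u ≠ 11) ∧ m < -16 ∧ (pos = -8 ↔ 3*pos ≥ -31)
Then branch requires ∀u_1. (((¬(pos ≤ -2)) → u_1 ≠ 11) ∧ m < -16 ∧ (pos = -8 ↔ 3*pos ≥ -31)); else branch requires ((¬(pos ≤ -2)) → pos ≠ 19) ∧ m < -16 ∧ (pos = -8 ↔ 3*pos ≥ -31).
Before the if: ((tab[4] = -3 → u ≥ -4) → (∀u_1. (((¬(pos ≤ -2)) → u_1 ≠ 11) ∧ m < -16 ∧ (pos = -8 ↔ 3*pos ≥ -31)))) ∧ ((¬(tab[4] = -3 → u ≥ -4)) → (((¬(pos ≤ -2)) → pos ≠ 19) ∧ m < -16 ∧ (pos = -8 ↔ 3*pos ≥ -31)))
Answer: WP = ((tab[4] = -3 → u ≥ -4) → (∀u_1. (((¬(pos ≤ -2)) → u_1 ≠ 11) ∧ m < -16 ∧ (pos = -8 ↔ 3*pos ≥ -31)))) ∧ ((¬(tab[4] = -3 → u ≥ -4)) → (((¬(pos ≤ -2)) → pos ≠ 19) ∧ m < -16 ∧ (pos = -8 ↔ 3*pos ≥ -31)))
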